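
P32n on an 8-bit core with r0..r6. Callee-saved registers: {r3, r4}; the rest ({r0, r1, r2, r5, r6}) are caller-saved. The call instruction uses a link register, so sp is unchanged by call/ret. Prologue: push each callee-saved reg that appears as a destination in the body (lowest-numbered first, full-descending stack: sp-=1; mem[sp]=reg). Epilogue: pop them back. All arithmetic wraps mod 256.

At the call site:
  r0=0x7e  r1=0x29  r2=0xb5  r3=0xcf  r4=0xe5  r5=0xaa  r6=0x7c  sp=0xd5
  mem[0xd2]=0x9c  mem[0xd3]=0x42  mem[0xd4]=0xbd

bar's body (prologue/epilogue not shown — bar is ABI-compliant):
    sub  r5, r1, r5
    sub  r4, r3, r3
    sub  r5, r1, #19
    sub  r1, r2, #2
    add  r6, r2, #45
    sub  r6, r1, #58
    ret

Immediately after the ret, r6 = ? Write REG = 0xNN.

REG = 0x79

prologue: push r4 → mem[0xd4]=0xe5, sp=0xd4
body[0] sub  r5, r1, r5 → r5=0x7f
body[1] sub  r4, r3, r3 → r4=0x00
body[2] sub  r5, r1, #19 → r5=0x16
body[3] sub  r1, r2, #2 → r1=0xb3
body[4] add  r6, r2, #45 → r6=0xe2
body[5] sub  r6, r1, #58 → r6=0x79
epilogue: pop r4=0xe5, sp=0xd5
r6 is caller-saved → body value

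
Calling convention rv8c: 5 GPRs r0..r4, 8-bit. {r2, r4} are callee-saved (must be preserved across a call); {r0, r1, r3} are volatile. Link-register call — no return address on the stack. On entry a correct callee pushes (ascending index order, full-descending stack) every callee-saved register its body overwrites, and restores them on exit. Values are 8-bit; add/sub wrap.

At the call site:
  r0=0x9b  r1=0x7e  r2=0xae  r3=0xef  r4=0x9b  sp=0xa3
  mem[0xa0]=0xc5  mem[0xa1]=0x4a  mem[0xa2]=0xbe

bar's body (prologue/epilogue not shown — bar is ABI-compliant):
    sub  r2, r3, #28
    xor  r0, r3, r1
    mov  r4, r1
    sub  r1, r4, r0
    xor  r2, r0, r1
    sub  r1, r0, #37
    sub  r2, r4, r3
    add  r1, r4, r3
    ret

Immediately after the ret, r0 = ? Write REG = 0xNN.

prologue: push r2 → mem[0xa2]=0xae, sp=0xa2
prologue: push r4 → mem[0xa1]=0x9b, sp=0xa1
body[0] sub  r2, r3, #28 → r2=0xd3
body[1] xor  r0, r3, r1 → r0=0x91
body[2] mov  r4, r1 → r4=0x7e
body[3] sub  r1, r4, r0 → r1=0xed
body[4] xor  r2, r0, r1 → r2=0x7c
body[5] sub  r1, r0, #37 → r1=0x6c
body[6] sub  r2, r4, r3 → r2=0x8f
body[7] add  r1, r4, r3 → r1=0x6d
epilogue: pop r4=0x9b, sp=0xa2
epilogue: pop r2=0xae, sp=0xa3
r0 is caller-saved → body value

REG = 0x91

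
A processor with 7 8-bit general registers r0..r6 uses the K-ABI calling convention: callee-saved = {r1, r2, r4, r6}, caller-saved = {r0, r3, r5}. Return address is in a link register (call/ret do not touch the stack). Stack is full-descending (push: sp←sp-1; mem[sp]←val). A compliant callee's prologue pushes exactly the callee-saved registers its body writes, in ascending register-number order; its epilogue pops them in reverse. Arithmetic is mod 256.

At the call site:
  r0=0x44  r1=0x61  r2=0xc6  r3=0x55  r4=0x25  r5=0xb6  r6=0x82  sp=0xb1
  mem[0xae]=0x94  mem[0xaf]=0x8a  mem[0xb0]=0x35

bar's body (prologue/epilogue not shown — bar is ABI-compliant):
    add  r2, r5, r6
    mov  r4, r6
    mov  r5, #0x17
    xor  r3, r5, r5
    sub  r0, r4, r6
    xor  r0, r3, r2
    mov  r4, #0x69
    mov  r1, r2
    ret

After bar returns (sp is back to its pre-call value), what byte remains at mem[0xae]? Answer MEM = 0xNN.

MEM = 0x25

prologue: push r1 → mem[0xb0]=0x61, sp=0xb0
prologue: push r2 → mem[0xaf]=0xc6, sp=0xaf
prologue: push r4 → mem[0xae]=0x25, sp=0xae
body[0] add  r2, r5, r6 → r2=0x38
body[1] mov  r4, r6 → r4=0x82
body[2] mov  r5, #0x17 → r5=0x17
body[3] xor  r3, r5, r5 → r3=0x00
body[4] sub  r0, r4, r6 → r0=0x00
body[5] xor  r0, r3, r2 → r0=0x38
body[6] mov  r4, #0x69 → r4=0x69
body[7] mov  r1, r2 → r1=0x38
epilogue: pop r4=0x25, sp=0xaf
epilogue: pop r2=0xc6, sp=0xb0
epilogue: pop r1=0x61, sp=0xb1
prologue pushed ['r1', 'r2', 'r4'] at ['0xb0', '0xaf', '0xae']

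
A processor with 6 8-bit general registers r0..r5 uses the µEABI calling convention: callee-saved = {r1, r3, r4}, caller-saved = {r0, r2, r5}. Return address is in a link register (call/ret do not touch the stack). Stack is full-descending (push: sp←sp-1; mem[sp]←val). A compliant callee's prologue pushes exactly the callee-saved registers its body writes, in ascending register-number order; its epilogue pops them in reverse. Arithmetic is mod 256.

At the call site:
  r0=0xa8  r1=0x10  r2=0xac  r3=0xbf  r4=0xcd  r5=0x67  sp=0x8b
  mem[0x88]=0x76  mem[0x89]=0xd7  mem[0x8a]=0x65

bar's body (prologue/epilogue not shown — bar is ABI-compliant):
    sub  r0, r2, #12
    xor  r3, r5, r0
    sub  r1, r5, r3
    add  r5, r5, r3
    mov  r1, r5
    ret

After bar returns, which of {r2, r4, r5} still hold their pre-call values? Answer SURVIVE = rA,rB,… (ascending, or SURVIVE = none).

SURVIVE = r2,r4

prologue: push r1 → mem[0x8a]=0x10, sp=0x8a
prologue: push r3 → mem[0x89]=0xbf, sp=0x89
body[0] sub  r0, r2, #12 → r0=0xa0
body[1] xor  r3, r5, r0 → r3=0xc7
body[2] sub  r1, r5, r3 → r1=0xa0
body[3] add  r5, r5, r3 → r5=0x2e
body[4] mov  r1, r5 → r1=0x2e
epilogue: pop r3=0xbf, sp=0x8a
epilogue: pop r1=0x10, sp=0x8b
r2: caller-saved, written=False
r4: callee-saved, written=False
r5: caller-saved, written=True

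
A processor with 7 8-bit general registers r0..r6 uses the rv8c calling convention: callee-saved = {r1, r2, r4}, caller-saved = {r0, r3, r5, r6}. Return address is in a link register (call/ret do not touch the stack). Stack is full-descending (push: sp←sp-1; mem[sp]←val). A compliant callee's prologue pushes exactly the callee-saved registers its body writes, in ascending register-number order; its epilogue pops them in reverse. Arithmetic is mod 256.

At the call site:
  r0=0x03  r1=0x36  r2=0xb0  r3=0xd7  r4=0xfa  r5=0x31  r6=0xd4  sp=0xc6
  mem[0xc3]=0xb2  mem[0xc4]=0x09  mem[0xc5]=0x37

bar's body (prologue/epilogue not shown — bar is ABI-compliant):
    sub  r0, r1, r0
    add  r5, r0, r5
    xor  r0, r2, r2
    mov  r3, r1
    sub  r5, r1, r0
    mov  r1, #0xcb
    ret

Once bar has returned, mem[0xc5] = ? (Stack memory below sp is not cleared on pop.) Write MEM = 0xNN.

prologue: push r1 -> mem[0xc5]=0x36, sp=0xc5
body[0] sub  r0, r1, r0 -> r0=0x33
body[1] add  r5, r0, r5 -> r5=0x64
body[2] xor  r0, r2, r2 -> r0=0x00
body[3] mov  r3, r1 -> r3=0x36
body[4] sub  r5, r1, r0 -> r5=0x36
body[5] mov  r1, #0xcb -> r1=0xcb
epilogue: pop r1=0x36, sp=0xc6
prologue pushed ['r1'] at ['0xc5']

MEM = 0x36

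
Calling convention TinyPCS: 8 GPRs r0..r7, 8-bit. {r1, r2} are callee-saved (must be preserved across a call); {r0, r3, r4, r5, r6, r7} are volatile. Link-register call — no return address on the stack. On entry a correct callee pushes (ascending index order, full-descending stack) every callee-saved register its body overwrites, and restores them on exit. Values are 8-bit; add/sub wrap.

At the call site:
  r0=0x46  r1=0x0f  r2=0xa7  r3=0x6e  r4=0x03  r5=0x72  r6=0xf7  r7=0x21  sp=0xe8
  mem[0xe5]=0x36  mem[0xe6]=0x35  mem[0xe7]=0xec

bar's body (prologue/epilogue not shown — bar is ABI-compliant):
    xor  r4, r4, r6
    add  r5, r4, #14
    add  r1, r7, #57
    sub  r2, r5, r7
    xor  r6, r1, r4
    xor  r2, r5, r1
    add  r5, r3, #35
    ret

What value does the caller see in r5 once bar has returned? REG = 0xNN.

prologue: push r1 -> mem[0xe7]=0x0f, sp=0xe7
prologue: push r2 -> mem[0xe6]=0xa7, sp=0xe6
body[0] xor  r4, r4, r6 -> r4=0xf4
body[1] add  r5, r4, #14 -> r5=0x02
body[2] add  r1, r7, #57 -> r1=0x5a
body[3] sub  r2, r5, r7 -> r2=0xe1
body[4] xor  r6, r1, r4 -> r6=0xae
body[5] xor  r2, r5, r1 -> r2=0x58
body[6] add  r5, r3, #35 -> r5=0x91
epilogue: pop r2=0xa7, sp=0xe7
epilogue: pop r1=0x0f, sp=0xe8
r5 is caller-saved -> body value

REG = 0x91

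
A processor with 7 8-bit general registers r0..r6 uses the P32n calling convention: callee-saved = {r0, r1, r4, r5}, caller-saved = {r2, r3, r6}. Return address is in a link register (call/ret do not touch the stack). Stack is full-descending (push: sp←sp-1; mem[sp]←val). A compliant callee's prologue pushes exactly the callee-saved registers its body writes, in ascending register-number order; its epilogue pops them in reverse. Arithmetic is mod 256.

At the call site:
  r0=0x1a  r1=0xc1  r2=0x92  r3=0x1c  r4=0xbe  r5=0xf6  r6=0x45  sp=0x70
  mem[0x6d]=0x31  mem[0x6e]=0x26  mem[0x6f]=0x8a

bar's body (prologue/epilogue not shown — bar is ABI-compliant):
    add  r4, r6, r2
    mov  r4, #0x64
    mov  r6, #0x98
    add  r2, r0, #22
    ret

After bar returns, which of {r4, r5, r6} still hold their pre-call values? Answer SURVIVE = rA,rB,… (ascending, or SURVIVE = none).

prologue: push r4 -> mem[0x6f]=0xbe, sp=0x6f
body[0] add  r4, r6, r2 -> r4=0xd7
body[1] mov  r4, #0x64 -> r4=0x64
body[2] mov  r6, #0x98 -> r6=0x98
body[3] add  r2, r0, #22 -> r2=0x30
epilogue: pop r4=0xbe, sp=0x70
r4: callee-saved, written=True
r5: callee-saved, written=False
r6: caller-saved, written=True

SURVIVE = r4,r5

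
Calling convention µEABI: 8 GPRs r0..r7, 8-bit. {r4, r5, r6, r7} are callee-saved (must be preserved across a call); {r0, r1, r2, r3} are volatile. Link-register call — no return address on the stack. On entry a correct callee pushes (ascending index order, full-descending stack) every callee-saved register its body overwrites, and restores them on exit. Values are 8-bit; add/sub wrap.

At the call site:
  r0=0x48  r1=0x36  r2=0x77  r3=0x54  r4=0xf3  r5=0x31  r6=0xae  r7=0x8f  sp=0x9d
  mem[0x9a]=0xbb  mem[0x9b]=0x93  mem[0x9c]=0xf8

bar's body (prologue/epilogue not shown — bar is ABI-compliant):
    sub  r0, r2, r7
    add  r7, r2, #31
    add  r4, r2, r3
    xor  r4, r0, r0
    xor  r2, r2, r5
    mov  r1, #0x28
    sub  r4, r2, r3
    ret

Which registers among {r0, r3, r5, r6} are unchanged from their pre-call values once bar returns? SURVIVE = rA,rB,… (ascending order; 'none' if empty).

SURVIVE = r3,r5,r6

prologue: push r4 -> mem[0x9c]=0xf3, sp=0x9c
prologue: push r7 -> mem[0x9b]=0x8f, sp=0x9b
body[0] sub  r0, r2, r7 -> r0=0xe8
body[1] add  r7, r2, #31 -> r7=0x96
body[2] add  r4, r2, r3 -> r4=0xcb
body[3] xor  r4, r0, r0 -> r4=0x00
body[4] xor  r2, r2, r5 -> r2=0x46
body[5] mov  r1, #0x28 -> r1=0x28
body[6] sub  r4, r2, r3 -> r4=0xf2
epilogue: pop r7=0x8f, sp=0x9c
epilogue: pop r4=0xf3, sp=0x9d
r0: caller-saved, written=True
r3: caller-saved, written=False
r5: callee-saved, written=False
r6: callee-saved, written=False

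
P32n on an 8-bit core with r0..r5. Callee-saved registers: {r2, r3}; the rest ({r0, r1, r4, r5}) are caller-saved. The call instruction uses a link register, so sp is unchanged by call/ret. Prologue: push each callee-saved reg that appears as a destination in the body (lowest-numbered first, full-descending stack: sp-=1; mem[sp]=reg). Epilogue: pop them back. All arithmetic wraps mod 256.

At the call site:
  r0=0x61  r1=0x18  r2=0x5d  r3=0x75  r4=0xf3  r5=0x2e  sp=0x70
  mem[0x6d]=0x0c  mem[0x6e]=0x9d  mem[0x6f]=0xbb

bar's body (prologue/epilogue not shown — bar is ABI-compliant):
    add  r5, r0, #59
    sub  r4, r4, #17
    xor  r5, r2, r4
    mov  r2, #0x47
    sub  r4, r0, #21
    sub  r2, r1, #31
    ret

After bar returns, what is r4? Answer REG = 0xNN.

REG = 0x4c

prologue: push r2 → mem[0x6f]=0x5d, sp=0x6f
body[0] add  r5, r0, #59 → r5=0x9c
body[1] sub  r4, r4, #17 → r4=0xe2
body[2] xor  r5, r2, r4 → r5=0xbf
body[3] mov  r2, #0x47 → r2=0x47
body[4] sub  r4, r0, #21 → r4=0x4c
body[5] sub  r2, r1, #31 → r2=0xf9
epilogue: pop r2=0x5d, sp=0x70
r4 is caller-saved → body value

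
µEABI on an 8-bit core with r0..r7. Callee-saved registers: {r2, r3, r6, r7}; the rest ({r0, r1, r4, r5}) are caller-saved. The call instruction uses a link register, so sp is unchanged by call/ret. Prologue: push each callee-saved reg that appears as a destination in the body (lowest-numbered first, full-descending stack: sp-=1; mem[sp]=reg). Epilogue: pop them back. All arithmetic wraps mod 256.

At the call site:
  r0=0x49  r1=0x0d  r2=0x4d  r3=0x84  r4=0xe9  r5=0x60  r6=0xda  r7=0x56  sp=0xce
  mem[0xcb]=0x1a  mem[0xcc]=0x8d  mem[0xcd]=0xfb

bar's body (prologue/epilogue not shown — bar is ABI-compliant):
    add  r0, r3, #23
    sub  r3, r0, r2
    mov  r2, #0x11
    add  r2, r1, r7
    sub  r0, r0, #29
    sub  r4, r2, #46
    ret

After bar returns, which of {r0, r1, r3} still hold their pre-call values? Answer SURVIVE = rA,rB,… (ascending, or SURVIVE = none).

prologue: push r2 -> mem[0xcd]=0x4d, sp=0xcd
prologue: push r3 -> mem[0xcc]=0x84, sp=0xcc
body[0] add  r0, r3, #23 -> r0=0x9b
body[1] sub  r3, r0, r2 -> r3=0x4e
body[2] mov  r2, #0x11 -> r2=0x11
body[3] add  r2, r1, r7 -> r2=0x63
body[4] sub  r0, r0, #29 -> r0=0x7e
body[5] sub  r4, r2, #46 -> r4=0x35
epilogue: pop r3=0x84, sp=0xcd
epilogue: pop r2=0x4d, sp=0xce
r0: caller-saved, written=True
r1: caller-saved, written=False
r3: callee-saved, written=True

SURVIVE = r1,r3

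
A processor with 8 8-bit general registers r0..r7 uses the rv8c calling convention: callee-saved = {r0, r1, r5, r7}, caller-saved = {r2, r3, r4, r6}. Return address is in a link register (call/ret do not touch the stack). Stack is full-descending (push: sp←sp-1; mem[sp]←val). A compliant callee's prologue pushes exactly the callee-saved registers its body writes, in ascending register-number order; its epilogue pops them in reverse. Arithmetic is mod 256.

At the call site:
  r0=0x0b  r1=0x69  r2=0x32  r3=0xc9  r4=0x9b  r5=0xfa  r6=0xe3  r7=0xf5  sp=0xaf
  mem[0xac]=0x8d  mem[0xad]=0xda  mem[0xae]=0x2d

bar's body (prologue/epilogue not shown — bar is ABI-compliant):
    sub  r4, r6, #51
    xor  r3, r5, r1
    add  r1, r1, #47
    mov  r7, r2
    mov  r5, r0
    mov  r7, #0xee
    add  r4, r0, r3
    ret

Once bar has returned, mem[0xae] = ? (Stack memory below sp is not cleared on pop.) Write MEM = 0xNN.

MEM = 0x69

prologue: push r1 -> mem[0xae]=0x69, sp=0xae
prologue: push r5 -> mem[0xad]=0xfa, sp=0xad
prologue: push r7 -> mem[0xac]=0xf5, sp=0xac
body[0] sub  r4, r6, #51 -> r4=0xb0
body[1] xor  r3, r5, r1 -> r3=0x93
body[2] add  r1, r1, #47 -> r1=0x98
body[3] mov  r7, r2 -> r7=0x32
body[4] mov  r5, r0 -> r5=0x0b
body[5] mov  r7, #0xee -> r7=0xee
body[6] add  r4, r0, r3 -> r4=0x9e
epilogue: pop r7=0xf5, sp=0xad
epilogue: pop r5=0xfa, sp=0xae
epilogue: pop r1=0x69, sp=0xaf
prologue pushed ['r1', 'r5', 'r7'] at ['0xae', '0xad', '0xac']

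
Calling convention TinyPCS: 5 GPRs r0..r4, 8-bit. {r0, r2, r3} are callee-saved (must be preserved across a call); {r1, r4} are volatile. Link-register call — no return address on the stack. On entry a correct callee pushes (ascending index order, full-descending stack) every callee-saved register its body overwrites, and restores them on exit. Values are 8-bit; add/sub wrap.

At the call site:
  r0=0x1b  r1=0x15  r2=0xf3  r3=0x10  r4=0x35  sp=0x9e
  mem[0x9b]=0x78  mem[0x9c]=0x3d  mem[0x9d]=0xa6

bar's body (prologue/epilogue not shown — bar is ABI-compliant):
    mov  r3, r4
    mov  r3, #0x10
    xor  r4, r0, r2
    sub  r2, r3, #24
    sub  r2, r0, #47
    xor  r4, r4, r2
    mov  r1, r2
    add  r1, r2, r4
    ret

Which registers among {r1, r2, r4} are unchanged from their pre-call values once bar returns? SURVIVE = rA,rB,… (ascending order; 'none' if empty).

SURVIVE = r2

prologue: push r2 → mem[0x9d]=0xf3, sp=0x9d
prologue: push r3 → mem[0x9c]=0x10, sp=0x9c
body[0] mov  r3, r4 → r3=0x35
body[1] mov  r3, #0x10 → r3=0x10
body[2] xor  r4, r0, r2 → r4=0xe8
body[3] sub  r2, r3, #24 → r2=0xf8
body[4] sub  r2, r0, #47 → r2=0xec
body[5] xor  r4, r4, r2 → r4=0x04
body[6] mov  r1, r2 → r1=0xec
body[7] add  r1, r2, r4 → r1=0xf0
epilogue: pop r3=0x10, sp=0x9d
epilogue: pop r2=0xf3, sp=0x9e
r1: caller-saved, written=True
r2: callee-saved, written=True
r4: caller-saved, written=True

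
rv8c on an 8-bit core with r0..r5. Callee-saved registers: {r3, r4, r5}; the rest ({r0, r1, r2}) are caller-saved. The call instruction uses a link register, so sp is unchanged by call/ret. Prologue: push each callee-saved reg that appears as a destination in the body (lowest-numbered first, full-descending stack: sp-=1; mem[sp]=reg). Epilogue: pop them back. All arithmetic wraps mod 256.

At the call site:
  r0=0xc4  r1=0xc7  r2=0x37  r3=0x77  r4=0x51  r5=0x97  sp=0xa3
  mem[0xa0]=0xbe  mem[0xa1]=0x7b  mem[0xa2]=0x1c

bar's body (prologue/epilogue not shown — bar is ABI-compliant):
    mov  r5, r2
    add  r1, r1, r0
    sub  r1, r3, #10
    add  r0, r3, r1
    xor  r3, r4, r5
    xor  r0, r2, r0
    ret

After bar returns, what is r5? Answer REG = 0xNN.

prologue: push r3 → mem[0xa2]=0x77, sp=0xa2
prologue: push r5 → mem[0xa1]=0x97, sp=0xa1
body[0] mov  r5, r2 → r5=0x37
body[1] add  r1, r1, r0 → r1=0x8b
body[2] sub  r1, r3, #10 → r1=0x6d
body[3] add  r0, r3, r1 → r0=0xe4
body[4] xor  r3, r4, r5 → r3=0x66
body[5] xor  r0, r2, r0 → r0=0xd3
epilogue: pop r5=0x97, sp=0xa2
epilogue: pop r3=0x77, sp=0xa3
r5 is callee-saved → restored

REG = 0x97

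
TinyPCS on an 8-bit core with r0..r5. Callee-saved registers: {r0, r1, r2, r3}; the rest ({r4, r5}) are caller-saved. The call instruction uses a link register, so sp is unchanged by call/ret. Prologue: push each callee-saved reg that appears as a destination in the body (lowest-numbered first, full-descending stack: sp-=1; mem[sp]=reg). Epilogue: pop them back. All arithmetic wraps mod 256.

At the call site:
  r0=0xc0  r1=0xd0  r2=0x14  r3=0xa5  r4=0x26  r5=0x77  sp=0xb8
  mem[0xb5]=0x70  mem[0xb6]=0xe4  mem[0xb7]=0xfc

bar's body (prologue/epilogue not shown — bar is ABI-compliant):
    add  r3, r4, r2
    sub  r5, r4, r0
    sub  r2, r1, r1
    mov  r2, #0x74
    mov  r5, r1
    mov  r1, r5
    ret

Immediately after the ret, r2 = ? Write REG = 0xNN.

REG = 0x14

prologue: push r1 → mem[0xb7]=0xd0, sp=0xb7
prologue: push r2 → mem[0xb6]=0x14, sp=0xb6
prologue: push r3 → mem[0xb5]=0xa5, sp=0xb5
body[0] add  r3, r4, r2 → r3=0x3a
body[1] sub  r5, r4, r0 → r5=0x66
body[2] sub  r2, r1, r1 → r2=0x00
body[3] mov  r2, #0x74 → r2=0x74
body[4] mov  r5, r1 → r5=0xd0
body[5] mov  r1, r5 → r1=0xd0
epilogue: pop r3=0xa5, sp=0xb6
epilogue: pop r2=0x14, sp=0xb7
epilogue: pop r1=0xd0, sp=0xb8
r2 is callee-saved → restored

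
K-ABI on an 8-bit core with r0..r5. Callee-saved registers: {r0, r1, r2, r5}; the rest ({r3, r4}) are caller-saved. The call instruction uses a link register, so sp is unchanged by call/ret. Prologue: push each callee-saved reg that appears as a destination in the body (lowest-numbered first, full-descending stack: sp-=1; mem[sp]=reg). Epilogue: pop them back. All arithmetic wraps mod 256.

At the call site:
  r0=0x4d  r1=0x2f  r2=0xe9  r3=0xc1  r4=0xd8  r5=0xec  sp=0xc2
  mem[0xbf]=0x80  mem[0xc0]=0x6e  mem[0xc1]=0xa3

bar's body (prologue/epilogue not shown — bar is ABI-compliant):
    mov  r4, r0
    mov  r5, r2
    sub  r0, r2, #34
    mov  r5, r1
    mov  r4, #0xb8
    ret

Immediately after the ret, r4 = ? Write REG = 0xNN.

REG = 0xb8

prologue: push r0 → mem[0xc1]=0x4d, sp=0xc1
prologue: push r5 → mem[0xc0]=0xec, sp=0xc0
body[0] mov  r4, r0 → r4=0x4d
body[1] mov  r5, r2 → r5=0xe9
body[2] sub  r0, r2, #34 → r0=0xc7
body[3] mov  r5, r1 → r5=0x2f
body[4] mov  r4, #0xb8 → r4=0xb8
epilogue: pop r5=0xec, sp=0xc1
epilogue: pop r0=0x4d, sp=0xc2
r4 is caller-saved → body value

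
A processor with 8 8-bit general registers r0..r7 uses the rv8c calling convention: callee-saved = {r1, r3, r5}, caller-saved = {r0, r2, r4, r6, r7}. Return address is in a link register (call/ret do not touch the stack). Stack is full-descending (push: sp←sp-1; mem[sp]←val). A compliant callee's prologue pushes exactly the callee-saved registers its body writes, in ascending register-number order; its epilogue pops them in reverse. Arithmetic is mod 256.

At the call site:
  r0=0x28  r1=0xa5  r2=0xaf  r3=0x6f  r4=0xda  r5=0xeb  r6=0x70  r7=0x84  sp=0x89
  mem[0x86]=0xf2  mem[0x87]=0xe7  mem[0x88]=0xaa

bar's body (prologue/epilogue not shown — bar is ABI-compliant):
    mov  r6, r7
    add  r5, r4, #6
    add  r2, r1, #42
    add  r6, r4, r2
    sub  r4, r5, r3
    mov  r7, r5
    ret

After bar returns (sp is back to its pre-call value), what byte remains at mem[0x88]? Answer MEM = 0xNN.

MEM = 0xeb

prologue: push r5 → mem[0x88]=0xeb, sp=0x88
body[0] mov  r6, r7 → r6=0x84
body[1] add  r5, r4, #6 → r5=0xe0
body[2] add  r2, r1, #42 → r2=0xcf
body[3] add  r6, r4, r2 → r6=0xa9
body[4] sub  r4, r5, r3 → r4=0x71
body[5] mov  r7, r5 → r7=0xe0
epilogue: pop r5=0xeb, sp=0x89
prologue pushed ['r5'] at ['0x88']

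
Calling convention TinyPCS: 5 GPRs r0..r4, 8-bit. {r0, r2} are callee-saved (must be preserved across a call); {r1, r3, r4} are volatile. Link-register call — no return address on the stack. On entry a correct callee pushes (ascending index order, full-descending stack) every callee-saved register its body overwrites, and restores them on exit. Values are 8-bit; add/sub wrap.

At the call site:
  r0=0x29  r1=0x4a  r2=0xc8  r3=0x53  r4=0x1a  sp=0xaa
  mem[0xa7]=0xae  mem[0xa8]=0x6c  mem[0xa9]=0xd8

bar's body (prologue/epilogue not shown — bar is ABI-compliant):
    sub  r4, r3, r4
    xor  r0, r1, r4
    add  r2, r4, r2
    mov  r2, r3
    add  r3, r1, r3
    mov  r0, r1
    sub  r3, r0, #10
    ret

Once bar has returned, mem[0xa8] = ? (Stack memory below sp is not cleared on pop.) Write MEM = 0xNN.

MEM = 0xc8

prologue: push r0 → mem[0xa9]=0x29, sp=0xa9
prologue: push r2 → mem[0xa8]=0xc8, sp=0xa8
body[0] sub  r4, r3, r4 → r4=0x39
body[1] xor  r0, r1, r4 → r0=0x73
body[2] add  r2, r4, r2 → r2=0x01
body[3] mov  r2, r3 → r2=0x53
body[4] add  r3, r1, r3 → r3=0x9d
body[5] mov  r0, r1 → r0=0x4a
body[6] sub  r3, r0, #10 → r3=0x40
epilogue: pop r2=0xc8, sp=0xa9
epilogue: pop r0=0x29, sp=0xaa
prologue pushed ['r0', 'r2'] at ['0xa9', '0xa8']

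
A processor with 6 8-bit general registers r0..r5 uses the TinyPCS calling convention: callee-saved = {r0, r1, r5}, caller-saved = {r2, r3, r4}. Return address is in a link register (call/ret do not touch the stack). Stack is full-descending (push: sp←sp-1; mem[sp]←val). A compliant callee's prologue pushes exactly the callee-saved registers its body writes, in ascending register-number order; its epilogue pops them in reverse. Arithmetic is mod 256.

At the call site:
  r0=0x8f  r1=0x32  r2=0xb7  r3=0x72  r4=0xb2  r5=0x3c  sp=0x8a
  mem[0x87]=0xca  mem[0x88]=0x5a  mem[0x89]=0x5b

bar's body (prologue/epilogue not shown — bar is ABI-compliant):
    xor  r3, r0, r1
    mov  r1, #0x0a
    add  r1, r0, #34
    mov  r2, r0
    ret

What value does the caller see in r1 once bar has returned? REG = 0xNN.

REG = 0x32

prologue: push r1 -> mem[0x89]=0x32, sp=0x89
body[0] xor  r3, r0, r1 -> r3=0xbd
body[1] mov  r1, #0x0a -> r1=0x0a
body[2] add  r1, r0, #34 -> r1=0xb1
body[3] mov  r2, r0 -> r2=0x8f
epilogue: pop r1=0x32, sp=0x8a
r1 is callee-saved -> restored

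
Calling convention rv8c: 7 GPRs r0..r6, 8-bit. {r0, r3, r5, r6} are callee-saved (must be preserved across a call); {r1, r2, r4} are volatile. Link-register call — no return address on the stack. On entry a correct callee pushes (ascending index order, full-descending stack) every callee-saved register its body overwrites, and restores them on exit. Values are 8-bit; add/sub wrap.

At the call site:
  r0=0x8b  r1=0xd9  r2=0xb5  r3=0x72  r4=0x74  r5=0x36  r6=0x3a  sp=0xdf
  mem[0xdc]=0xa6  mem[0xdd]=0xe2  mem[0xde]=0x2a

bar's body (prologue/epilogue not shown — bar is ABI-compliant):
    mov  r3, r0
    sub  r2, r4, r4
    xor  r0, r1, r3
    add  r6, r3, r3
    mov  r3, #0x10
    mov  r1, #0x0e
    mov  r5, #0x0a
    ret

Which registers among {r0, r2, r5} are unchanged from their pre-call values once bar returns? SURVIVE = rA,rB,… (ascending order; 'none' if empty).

SURVIVE = r0,r5

prologue: push r0 → mem[0xde]=0x8b, sp=0xde
prologue: push r3 → mem[0xdd]=0x72, sp=0xdd
prologue: push r5 → mem[0xdc]=0x36, sp=0xdc
prologue: push r6 → mem[0xdb]=0x3a, sp=0xdb
body[0] mov  r3, r0 → r3=0x8b
body[1] sub  r2, r4, r4 → r2=0x00
body[2] xor  r0, r1, r3 → r0=0x52
body[3] add  r6, r3, r3 → r6=0x16
body[4] mov  r3, #0x10 → r3=0x10
body[5] mov  r1, #0x0e → r1=0x0e
body[6] mov  r5, #0x0a → r5=0x0a
epilogue: pop r6=0x3a, sp=0xdc
epilogue: pop r5=0x36, sp=0xdd
epilogue: pop r3=0x72, sp=0xde
epilogue: pop r0=0x8b, sp=0xdf
r0: callee-saved, written=True
r2: caller-saved, written=True
r5: callee-saved, written=True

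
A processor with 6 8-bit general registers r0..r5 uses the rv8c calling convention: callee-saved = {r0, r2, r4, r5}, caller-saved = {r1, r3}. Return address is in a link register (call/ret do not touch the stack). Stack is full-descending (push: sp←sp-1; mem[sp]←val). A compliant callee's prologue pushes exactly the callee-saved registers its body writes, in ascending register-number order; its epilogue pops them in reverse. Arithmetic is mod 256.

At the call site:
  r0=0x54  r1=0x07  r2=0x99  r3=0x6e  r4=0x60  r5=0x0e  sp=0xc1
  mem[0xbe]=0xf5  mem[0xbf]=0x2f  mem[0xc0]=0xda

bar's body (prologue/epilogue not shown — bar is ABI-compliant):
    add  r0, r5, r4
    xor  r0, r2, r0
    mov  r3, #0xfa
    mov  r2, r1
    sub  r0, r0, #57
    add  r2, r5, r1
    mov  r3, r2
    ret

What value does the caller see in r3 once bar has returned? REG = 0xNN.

prologue: push r0 → mem[0xc0]=0x54, sp=0xc0
prologue: push r2 → mem[0xbf]=0x99, sp=0xbf
body[0] add  r0, r5, r4 → r0=0x6e
body[1] xor  r0, r2, r0 → r0=0xf7
body[2] mov  r3, #0xfa → r3=0xfa
body[3] mov  r2, r1 → r2=0x07
body[4] sub  r0, r0, #57 → r0=0xbe
body[5] add  r2, r5, r1 → r2=0x15
body[6] mov  r3, r2 → r3=0x15
epilogue: pop r2=0x99, sp=0xc0
epilogue: pop r0=0x54, sp=0xc1
r3 is caller-saved → body value

REG = 0x15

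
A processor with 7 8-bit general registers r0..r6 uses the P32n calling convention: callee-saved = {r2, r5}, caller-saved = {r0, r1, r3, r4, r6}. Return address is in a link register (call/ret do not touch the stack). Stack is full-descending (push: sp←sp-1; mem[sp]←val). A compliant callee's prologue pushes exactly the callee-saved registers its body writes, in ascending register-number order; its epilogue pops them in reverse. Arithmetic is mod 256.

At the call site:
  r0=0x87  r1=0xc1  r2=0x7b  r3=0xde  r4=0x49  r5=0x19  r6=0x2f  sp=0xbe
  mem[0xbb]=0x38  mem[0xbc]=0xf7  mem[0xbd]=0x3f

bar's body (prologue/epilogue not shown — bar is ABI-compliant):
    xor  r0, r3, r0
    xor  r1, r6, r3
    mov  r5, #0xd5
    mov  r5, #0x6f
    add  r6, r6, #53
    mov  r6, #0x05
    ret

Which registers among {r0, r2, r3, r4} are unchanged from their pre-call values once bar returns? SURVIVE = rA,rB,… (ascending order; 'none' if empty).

SURVIVE = r2,r3,r4

prologue: push r5 → mem[0xbd]=0x19, sp=0xbd
body[0] xor  r0, r3, r0 → r0=0x59
body[1] xor  r1, r6, r3 → r1=0xf1
body[2] mov  r5, #0xd5 → r5=0xd5
body[3] mov  r5, #0x6f → r5=0x6f
body[4] add  r6, r6, #53 → r6=0x64
body[5] mov  r6, #0x05 → r6=0x05
epilogue: pop r5=0x19, sp=0xbe
r0: caller-saved, written=True
r2: callee-saved, written=False
r3: caller-saved, written=False
r4: caller-saved, written=False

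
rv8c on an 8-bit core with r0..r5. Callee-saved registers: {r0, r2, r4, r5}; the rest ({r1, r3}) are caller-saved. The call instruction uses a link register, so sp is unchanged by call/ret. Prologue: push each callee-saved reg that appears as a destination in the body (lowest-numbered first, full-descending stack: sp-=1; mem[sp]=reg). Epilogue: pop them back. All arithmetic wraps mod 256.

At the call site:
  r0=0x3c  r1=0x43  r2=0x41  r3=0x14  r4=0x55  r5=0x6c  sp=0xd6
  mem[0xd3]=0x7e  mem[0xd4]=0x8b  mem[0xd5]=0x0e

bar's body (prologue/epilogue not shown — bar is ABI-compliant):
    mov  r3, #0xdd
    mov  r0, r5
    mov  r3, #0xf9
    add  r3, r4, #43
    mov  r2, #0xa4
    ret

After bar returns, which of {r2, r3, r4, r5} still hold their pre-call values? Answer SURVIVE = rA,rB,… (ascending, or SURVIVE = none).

prologue: push r0 -> mem[0xd5]=0x3c, sp=0xd5
prologue: push r2 -> mem[0xd4]=0x41, sp=0xd4
body[0] mov  r3, #0xdd -> r3=0xdd
body[1] mov  r0, r5 -> r0=0x6c
body[2] mov  r3, #0xf9 -> r3=0xf9
body[3] add  r3, r4, #43 -> r3=0x80
body[4] mov  r2, #0xa4 -> r2=0xa4
epilogue: pop r2=0x41, sp=0xd5
epilogue: pop r0=0x3c, sp=0xd6
r2: callee-saved, written=True
r3: caller-saved, written=True
r4: callee-saved, written=False
r5: callee-saved, written=False

SURVIVE = r2,r4,r5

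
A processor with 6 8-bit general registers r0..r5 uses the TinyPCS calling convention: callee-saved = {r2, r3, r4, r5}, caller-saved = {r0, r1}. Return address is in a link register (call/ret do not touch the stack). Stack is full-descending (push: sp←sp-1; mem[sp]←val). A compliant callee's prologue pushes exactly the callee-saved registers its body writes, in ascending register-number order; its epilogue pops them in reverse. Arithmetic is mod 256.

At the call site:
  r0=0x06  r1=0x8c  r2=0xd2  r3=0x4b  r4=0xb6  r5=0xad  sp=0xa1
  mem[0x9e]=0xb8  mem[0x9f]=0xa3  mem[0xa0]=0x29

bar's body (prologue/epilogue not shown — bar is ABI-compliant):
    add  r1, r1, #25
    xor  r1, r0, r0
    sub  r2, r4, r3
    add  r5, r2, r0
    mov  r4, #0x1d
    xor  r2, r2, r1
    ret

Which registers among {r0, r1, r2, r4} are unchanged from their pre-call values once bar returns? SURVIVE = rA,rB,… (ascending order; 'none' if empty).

SURVIVE = r0,r2,r4

prologue: push r2 → mem[0xa0]=0xd2, sp=0xa0
prologue: push r4 → mem[0x9f]=0xb6, sp=0x9f
prologue: push r5 → mem[0x9e]=0xad, sp=0x9e
body[0] add  r1, r1, #25 → r1=0xa5
body[1] xor  r1, r0, r0 → r1=0x00
body[2] sub  r2, r4, r3 → r2=0x6b
body[3] add  r5, r2, r0 → r5=0x71
body[4] mov  r4, #0x1d → r4=0x1d
body[5] xor  r2, r2, r1 → r2=0x6b
epilogue: pop r5=0xad, sp=0x9f
epilogue: pop r4=0xb6, sp=0xa0
epilogue: pop r2=0xd2, sp=0xa1
r0: caller-saved, written=False
r1: caller-saved, written=True
r2: callee-saved, written=True
r4: callee-saved, written=True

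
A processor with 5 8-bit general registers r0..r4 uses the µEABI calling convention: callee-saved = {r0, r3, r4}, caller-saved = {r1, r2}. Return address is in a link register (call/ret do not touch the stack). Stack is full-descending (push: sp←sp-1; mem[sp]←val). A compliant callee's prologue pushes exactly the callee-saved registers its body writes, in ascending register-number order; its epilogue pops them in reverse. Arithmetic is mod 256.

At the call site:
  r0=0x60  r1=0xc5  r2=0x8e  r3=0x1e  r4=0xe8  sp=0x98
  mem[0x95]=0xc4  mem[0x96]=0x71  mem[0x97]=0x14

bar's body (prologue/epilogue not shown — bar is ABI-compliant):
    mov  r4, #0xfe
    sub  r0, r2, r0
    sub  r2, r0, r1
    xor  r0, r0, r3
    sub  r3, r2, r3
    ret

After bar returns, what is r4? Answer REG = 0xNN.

prologue: push r0 -> mem[0x97]=0x60, sp=0x97
prologue: push r3 -> mem[0x96]=0x1e, sp=0x96
prologue: push r4 -> mem[0x95]=0xe8, sp=0x95
body[0] mov  r4, #0xfe -> r4=0xfe
body[1] sub  r0, r2, r0 -> r0=0x2e
body[2] sub  r2, r0, r1 -> r2=0x69
body[3] xor  r0, r0, r3 -> r0=0x30
body[4] sub  r3, r2, r3 -> r3=0x4b
epilogue: pop r4=0xe8, sp=0x96
epilogue: pop r3=0x1e, sp=0x97
epilogue: pop r0=0x60, sp=0x98
r4 is callee-saved -> restored

REG = 0xe8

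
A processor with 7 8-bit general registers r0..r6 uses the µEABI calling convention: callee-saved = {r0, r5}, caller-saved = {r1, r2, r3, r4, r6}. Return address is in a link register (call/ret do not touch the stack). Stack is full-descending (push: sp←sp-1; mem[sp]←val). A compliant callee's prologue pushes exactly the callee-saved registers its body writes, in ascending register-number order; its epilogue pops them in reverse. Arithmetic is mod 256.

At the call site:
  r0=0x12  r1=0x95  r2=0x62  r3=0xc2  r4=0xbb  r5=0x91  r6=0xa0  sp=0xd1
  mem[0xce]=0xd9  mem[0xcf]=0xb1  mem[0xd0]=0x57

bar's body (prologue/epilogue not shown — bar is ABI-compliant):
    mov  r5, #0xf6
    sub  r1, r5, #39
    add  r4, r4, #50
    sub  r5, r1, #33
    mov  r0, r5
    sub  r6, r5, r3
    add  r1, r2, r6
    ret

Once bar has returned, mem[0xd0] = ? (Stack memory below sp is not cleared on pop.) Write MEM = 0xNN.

prologue: push r0 -> mem[0xd0]=0x12, sp=0xd0
prologue: push r5 -> mem[0xcf]=0x91, sp=0xcf
body[0] mov  r5, #0xf6 -> r5=0xf6
body[1] sub  r1, r5, #39 -> r1=0xcf
body[2] add  r4, r4, #50 -> r4=0xed
body[3] sub  r5, r1, #33 -> r5=0xae
body[4] mov  r0, r5 -> r0=0xae
body[5] sub  r6, r5, r3 -> r6=0xec
body[6] add  r1, r2, r6 -> r1=0x4e
epilogue: pop r5=0x91, sp=0xd0
epilogue: pop r0=0x12, sp=0xd1
prologue pushed ['r0', 'r5'] at ['0xd0', '0xcf']

MEM = 0x12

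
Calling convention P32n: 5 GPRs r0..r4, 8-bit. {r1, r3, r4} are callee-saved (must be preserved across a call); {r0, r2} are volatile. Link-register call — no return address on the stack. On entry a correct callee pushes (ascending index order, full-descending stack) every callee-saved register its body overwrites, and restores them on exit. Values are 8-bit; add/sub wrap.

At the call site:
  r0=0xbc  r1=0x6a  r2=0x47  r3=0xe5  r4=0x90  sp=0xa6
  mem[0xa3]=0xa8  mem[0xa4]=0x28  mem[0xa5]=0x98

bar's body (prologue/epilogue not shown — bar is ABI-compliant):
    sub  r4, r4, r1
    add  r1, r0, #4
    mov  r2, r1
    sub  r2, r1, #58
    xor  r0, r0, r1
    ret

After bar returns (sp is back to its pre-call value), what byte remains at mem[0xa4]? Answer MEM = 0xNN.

prologue: push r1 → mem[0xa5]=0x6a, sp=0xa5
prologue: push r4 → mem[0xa4]=0x90, sp=0xa4
body[0] sub  r4, r4, r1 → r4=0x26
body[1] add  r1, r0, #4 → r1=0xc0
body[2] mov  r2, r1 → r2=0xc0
body[3] sub  r2, r1, #58 → r2=0x86
body[4] xor  r0, r0, r1 → r0=0x7c
epilogue: pop r4=0x90, sp=0xa5
epilogue: pop r1=0x6a, sp=0xa6
prologue pushed ['r1', 'r4'] at ['0xa5', '0xa4']

MEM = 0x90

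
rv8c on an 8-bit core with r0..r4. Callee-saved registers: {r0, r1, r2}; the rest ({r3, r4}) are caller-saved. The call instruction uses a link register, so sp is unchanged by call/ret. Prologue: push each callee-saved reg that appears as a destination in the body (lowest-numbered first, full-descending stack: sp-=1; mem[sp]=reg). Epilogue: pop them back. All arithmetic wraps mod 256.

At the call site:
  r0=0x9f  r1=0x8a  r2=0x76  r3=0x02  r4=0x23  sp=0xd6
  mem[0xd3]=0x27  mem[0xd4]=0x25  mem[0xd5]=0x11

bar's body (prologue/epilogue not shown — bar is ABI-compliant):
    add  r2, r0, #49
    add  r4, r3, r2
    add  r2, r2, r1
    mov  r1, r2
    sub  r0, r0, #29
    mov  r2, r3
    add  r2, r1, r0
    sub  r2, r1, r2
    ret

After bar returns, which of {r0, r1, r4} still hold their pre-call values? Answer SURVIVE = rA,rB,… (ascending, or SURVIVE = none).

prologue: push r0 -> mem[0xd5]=0x9f, sp=0xd5
prologue: push r1 -> mem[0xd4]=0x8a, sp=0xd4
prologue: push r2 -> mem[0xd3]=0x76, sp=0xd3
body[0] add  r2, r0, #49 -> r2=0xd0
body[1] add  r4, r3, r2 -> r4=0xd2
body[2] add  r2, r2, r1 -> r2=0x5a
body[3] mov  r1, r2 -> r1=0x5a
body[4] sub  r0, r0, #29 -> r0=0x82
body[5] mov  r2, r3 -> r2=0x02
body[6] add  r2, r1, r0 -> r2=0xdc
body[7] sub  r2, r1, r2 -> r2=0x7e
epilogue: pop r2=0x76, sp=0xd4
epilogue: pop r1=0x8a, sp=0xd5
epilogue: pop r0=0x9f, sp=0xd6
r0: callee-saved, written=True
r1: callee-saved, written=True
r4: caller-saved, written=True

SURVIVE = r0,r1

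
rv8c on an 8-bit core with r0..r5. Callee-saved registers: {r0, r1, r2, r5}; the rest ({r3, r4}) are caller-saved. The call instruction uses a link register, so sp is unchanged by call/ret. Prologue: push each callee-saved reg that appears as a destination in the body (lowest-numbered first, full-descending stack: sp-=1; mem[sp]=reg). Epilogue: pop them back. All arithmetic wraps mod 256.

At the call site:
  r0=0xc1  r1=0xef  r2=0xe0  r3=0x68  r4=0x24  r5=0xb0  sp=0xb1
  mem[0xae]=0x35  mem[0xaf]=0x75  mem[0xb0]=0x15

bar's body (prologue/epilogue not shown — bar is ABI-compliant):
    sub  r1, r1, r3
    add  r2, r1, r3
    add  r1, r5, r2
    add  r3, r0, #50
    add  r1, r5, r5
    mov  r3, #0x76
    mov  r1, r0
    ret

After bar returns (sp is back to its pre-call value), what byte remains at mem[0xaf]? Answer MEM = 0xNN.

MEM = 0xe0

prologue: push r1 → mem[0xb0]=0xef, sp=0xb0
prologue: push r2 → mem[0xaf]=0xe0, sp=0xaf
body[0] sub  r1, r1, r3 → r1=0x87
body[1] add  r2, r1, r3 → r2=0xef
body[2] add  r1, r5, r2 → r1=0x9f
body[3] add  r3, r0, #50 → r3=0xf3
body[4] add  r1, r5, r5 → r1=0x60
body[5] mov  r3, #0x76 → r3=0x76
body[6] mov  r1, r0 → r1=0xc1
epilogue: pop r2=0xe0, sp=0xb0
epilogue: pop r1=0xef, sp=0xb1
prologue pushed ['r1', 'r2'] at ['0xb0', '0xaf']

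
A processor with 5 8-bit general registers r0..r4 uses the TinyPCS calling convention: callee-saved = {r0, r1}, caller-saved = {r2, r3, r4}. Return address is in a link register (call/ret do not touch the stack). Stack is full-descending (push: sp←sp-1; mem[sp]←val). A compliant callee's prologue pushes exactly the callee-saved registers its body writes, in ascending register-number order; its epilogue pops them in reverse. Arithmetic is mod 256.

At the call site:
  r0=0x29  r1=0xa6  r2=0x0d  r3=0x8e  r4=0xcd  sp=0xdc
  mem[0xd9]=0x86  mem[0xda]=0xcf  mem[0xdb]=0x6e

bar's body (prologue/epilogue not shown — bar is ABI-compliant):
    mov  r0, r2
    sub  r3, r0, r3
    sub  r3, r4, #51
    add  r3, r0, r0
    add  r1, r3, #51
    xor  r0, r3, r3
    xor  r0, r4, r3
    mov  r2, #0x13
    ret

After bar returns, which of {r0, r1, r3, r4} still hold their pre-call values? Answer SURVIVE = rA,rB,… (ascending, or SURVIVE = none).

SURVIVE = r0,r1,r4

prologue: push r0 → mem[0xdb]=0x29, sp=0xdb
prologue: push r1 → mem[0xda]=0xa6, sp=0xda
body[0] mov  r0, r2 → r0=0x0d
body[1] sub  r3, r0, r3 → r3=0x7f
body[2] sub  r3, r4, #51 → r3=0x9a
body[3] add  r3, r0, r0 → r3=0x1a
body[4] add  r1, r3, #51 → r1=0x4d
body[5] xor  r0, r3, r3 → r0=0x00
body[6] xor  r0, r4, r3 → r0=0xd7
body[7] mov  r2, #0x13 → r2=0x13
epilogue: pop r1=0xa6, sp=0xdb
epilogue: pop r0=0x29, sp=0xdc
r0: callee-saved, written=True
r1: callee-saved, written=True
r3: caller-saved, written=True
r4: caller-saved, written=False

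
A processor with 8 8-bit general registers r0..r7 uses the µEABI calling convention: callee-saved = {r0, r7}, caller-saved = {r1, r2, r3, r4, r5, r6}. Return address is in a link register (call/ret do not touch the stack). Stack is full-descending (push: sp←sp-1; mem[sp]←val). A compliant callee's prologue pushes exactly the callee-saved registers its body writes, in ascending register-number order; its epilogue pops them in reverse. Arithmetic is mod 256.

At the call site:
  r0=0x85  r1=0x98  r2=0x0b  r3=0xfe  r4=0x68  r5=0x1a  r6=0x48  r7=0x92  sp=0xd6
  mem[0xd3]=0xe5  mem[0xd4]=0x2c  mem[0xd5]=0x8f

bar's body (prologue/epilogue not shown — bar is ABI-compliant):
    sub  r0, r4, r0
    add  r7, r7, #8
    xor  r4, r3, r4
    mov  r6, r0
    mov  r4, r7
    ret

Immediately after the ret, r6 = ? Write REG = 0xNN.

prologue: push r0 -> mem[0xd5]=0x85, sp=0xd5
prologue: push r7 -> mem[0xd4]=0x92, sp=0xd4
body[0] sub  r0, r4, r0 -> r0=0xe3
body[1] add  r7, r7, #8 -> r7=0x9a
body[2] xor  r4, r3, r4 -> r4=0x96
body[3] mov  r6, r0 -> r6=0xe3
body[4] mov  r4, r7 -> r4=0x9a
epilogue: pop r7=0x92, sp=0xd5
epilogue: pop r0=0x85, sp=0xd6
r6 is caller-saved -> body value

REG = 0xe3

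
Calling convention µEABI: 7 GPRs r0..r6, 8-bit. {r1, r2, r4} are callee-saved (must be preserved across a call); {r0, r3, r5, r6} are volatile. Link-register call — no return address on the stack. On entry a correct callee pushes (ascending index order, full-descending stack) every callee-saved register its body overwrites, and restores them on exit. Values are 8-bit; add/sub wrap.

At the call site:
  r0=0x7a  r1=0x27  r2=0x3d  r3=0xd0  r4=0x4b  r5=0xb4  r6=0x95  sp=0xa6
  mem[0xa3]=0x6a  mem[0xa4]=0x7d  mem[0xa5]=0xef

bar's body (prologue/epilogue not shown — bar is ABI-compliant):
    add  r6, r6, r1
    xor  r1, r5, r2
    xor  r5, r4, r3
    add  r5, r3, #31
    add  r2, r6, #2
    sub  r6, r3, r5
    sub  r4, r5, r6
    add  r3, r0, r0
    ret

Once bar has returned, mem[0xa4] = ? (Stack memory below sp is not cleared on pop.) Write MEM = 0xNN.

MEM = 0x3d

prologue: push r1 -> mem[0xa5]=0x27, sp=0xa5
prologue: push r2 -> mem[0xa4]=0x3d, sp=0xa4
prologue: push r4 -> mem[0xa3]=0x4b, sp=0xa3
body[0] add  r6, r6, r1 -> r6=0xbc
body[1] xor  r1, r5, r2 -> r1=0x89
body[2] xor  r5, r4, r3 -> r5=0x9b
body[3] add  r5, r3, #31 -> r5=0xef
body[4] add  r2, r6, #2 -> r2=0xbe
body[5] sub  r6, r3, r5 -> r6=0xe1
body[6] sub  r4, r5, r6 -> r4=0x0e
body[7] add  r3, r0, r0 -> r3=0xf4
epilogue: pop r4=0x4b, sp=0xa4
epilogue: pop r2=0x3d, sp=0xa5
epilogue: pop r1=0x27, sp=0xa6
prologue pushed ['r1', 'r2', 'r4'] at ['0xa5', '0xa4', '0xa3']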